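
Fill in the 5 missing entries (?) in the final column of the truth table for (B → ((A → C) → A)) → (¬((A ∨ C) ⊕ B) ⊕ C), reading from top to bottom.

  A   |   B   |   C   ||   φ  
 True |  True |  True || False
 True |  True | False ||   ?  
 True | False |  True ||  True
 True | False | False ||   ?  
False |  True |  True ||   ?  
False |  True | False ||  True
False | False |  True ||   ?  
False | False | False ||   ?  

True, False, True, True, True

Row A=True, B=True, C=False: (B → ((A → C) → A)) = True, (¬((A ∨ C) ⊕ B) ⊕ C) = True, so the formula = True.
Row A=True, B=False, C=False: (B → ((A → C) → A)) = True, (¬((A ∨ C) ⊕ B) ⊕ C) = False, so the formula = False.
Row A=False, B=True, C=True: (B → ((A → C) → A)) = False, (¬((A ∨ C) ⊕ B) ⊕ C) = False, so the formula = True.
Row A=False, B=False, C=True: (B → ((A → C) → A)) = True, (¬((A ∨ C) ⊕ B) ⊕ C) = True, so the formula = True.
Row A=False, B=False, C=False: (B → ((A → C) → A)) = True, (¬((A ∨ C) ⊕ B) ⊕ C) = True, so the formula = True.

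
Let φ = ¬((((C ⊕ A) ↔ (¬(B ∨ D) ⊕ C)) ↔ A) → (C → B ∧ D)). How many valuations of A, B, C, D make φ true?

2

A | B | C | D || (C ⊕ A) | (B ∨ D) | ¬(B ∨ D) | (¬(B ∨ D) ⊕ C) | ((C ⊕ A) ↔ (¬(B ∨ D) ⊕ C)) | (B ∧ D) | (C → (B ∧ D)) | φ
T | T | T | T ||    F    |    T    |    F     |       T        |             F              |    T    |       T       | F
T | T | T | F ||    F    |    T    |    F     |       T        |             F              |    F    |       F       | F
T | T | F | T ||    T    |    T    |    F     |       F        |             F              |    T    |       T       | F
T | T | F | F ||    T    |    T    |    F     |       F        |             F              |    F    |       T       | F
T | F | T | T ||    F    |    T    |    F     |       T        |             F              |    F    |       F       | F
T | F | T | F ||    F    |    F    |    T     |       F        |             T              |    F    |       F       | T
T | F | F | T ||    T    |    T    |    F     |       F        |             F              |    F    |       T       | F
T | F | F | F ||    T    |    F    |    T     |       T        |             T              |    F    |       T       | F
F | T | T | T ||    T    |    T    |    F     |       T        |             T              |    T    |       T       | F
F | T | T | F ||    T    |    T    |    F     |       T        |             T              |    F    |       F       | F
F | T | F | T ||    F    |    T    |    F     |       F        |             T              |    T    |       T       | F
F | T | F | F ||    F    |    T    |    F     |       F        |             T              |    F    |       T       | F
F | F | T | T ||    T    |    T    |    F     |       T        |             T              |    F    |       F       | F
F | F | T | F ||    T    |    F    |    T     |       F        |             F              |    F    |       F       | T
F | F | F | T ||    F    |    T    |    F     |       F        |             T              |    F    |       T       | F
F | F | F | F ||    F    |    F    |    T     |       T        |             F              |    F    |       T       | F
The formula is true on 2 of the 16 rows.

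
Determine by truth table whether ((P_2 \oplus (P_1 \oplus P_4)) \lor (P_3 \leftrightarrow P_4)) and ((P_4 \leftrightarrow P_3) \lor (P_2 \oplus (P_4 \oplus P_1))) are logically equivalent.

P_1 | P_2 | P_3 | P_4 | φ | ψ
--- | --- | --- | --- | - | -
 F  |  F  |  F  |  F  | T | T
 F  |  F  |  F  |  T  | T | T
 F  |  F  |  T  |  F  | F | F
 F  |  F  |  T  |  T  | T | T
 F  |  T  |  F  |  F  | T | T
 F  |  T  |  F  |  T  | F | F
 F  |  T  |  T  |  F  | T | T
 F  |  T  |  T  |  T  | T | T
 T  |  F  |  F  |  F  | T | T
 T  |  F  |  F  |  T  | F | F
 T  |  F  |  T  |  F  | T | T
 T  |  F  |  T  |  T  | T | T
 T  |  T  |  F  |  F  | T | T
 T  |  T  |  F  |  T  | T | T
 T  |  T  |  T  |  F  | F | F
 T  |  T  |  T  |  T  | T | T
The columns for φ and ψ agree on every row, so they are logically equivalent.

equivalent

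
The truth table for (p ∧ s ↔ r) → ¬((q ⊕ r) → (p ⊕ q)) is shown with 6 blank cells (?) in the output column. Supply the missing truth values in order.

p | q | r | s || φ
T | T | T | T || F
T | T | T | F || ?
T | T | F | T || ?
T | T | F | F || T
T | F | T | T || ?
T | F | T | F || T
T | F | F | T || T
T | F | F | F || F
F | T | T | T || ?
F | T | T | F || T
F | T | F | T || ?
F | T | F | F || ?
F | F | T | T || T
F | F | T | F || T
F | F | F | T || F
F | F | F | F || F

Row p=T, q=T, r=T, s=F: (p ∧ s ↔ r) = F, ¬((q ⊕ r) → (p ⊕ q)) = F, so the formula = T.
Row p=T, q=T, r=F, s=T: (p ∧ s ↔ r) = F, ¬((q ⊕ r) → (p ⊕ q)) = T, so the formula = T.
Row p=T, q=F, r=T, s=T: (p ∧ s ↔ r) = T, ¬((q ⊕ r) → (p ⊕ q)) = F, so the formula = F.
Row p=F, q=T, r=T, s=T: (p ∧ s ↔ r) = F, ¬((q ⊕ r) → (p ⊕ q)) = F, so the formula = T.
Row p=F, q=T, r=F, s=T: (p ∧ s ↔ r) = T, ¬((q ⊕ r) → (p ⊕ q)) = F, so the formula = F.
Row p=F, q=T, r=F, s=F: (p ∧ s ↔ r) = T, ¬((q ⊕ r) → (p ⊕ q)) = F, so the formula = F.

T, T, F, T, F, F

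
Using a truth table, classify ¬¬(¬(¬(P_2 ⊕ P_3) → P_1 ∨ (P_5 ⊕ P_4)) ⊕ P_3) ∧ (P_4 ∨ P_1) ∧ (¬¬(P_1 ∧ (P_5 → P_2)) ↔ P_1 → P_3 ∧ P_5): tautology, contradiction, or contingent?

P_1  P_2  P_3  P_4  P_5  |  φ
 T    T    T    T    T   |  T
 T    T    T    T    F   |  F
 T    T    T    F    T   |  T
 T    T    T    F    F   |  F
 T    T    F    T    T   |  F
 T    T    F    T    F   |  F
 T    T    F    F    T   |  F
 T    T    F    F    F   |  F
 T    F    T    T    T   |  F
 T    F    T    T    F   |  F
 T    F    T    F    T   |  F
 T    F    T    F    F   |  F
 T    F    F    T    T   |  F
 T    F    F    T    F   |  F
 T    F    F    F    T   |  F
 T    F    F    F    F   |  F
 F    T    T    T    T   |  F
 F    T    T    T    F   |  F
 F    T    T    F    T   |  F
 F    T    T    F    F   |  F
 F    T    F    T    T   |  F
 F    T    F    T    F   |  F
 F    T    F    F    T   |  F
 F    T    F    F    F   |  F
 F    F    T    T    T   |  F
 F    F    T    T    F   |  F
 F    F    T    F    T   |  F
 F    F    T    F    F   |  F
 F    F    F    T    T   |  F
 F    F    F    T    F   |  F
 F    F    F    F    T   |  F
 F    F    F    F    F   |  F
2 of 32 rows are T, so the formula is contingent.

contingent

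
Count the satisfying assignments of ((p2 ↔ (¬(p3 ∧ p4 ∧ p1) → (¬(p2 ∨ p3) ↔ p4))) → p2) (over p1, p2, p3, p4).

p1 | p2 | p3 | p4 | φ
-- | -- | -- | -- | -
1  | 1  | 1  | 1  | 1
1  | 1  | 1  | 0  | 1
1  | 1  | 0  | 1  | 1
1  | 1  | 0  | 0  | 1
1  | 0  | 1  | 1  | 1
1  | 0  | 1  | 0  | 1
1  | 0  | 0  | 1  | 1
1  | 0  | 0  | 0  | 0
0  | 1  | 1  | 1  | 1
0  | 1  | 1  | 0  | 1
0  | 1  | 0  | 1  | 1
0  | 1  | 0  | 0  | 1
0  | 0  | 1  | 1  | 0
0  | 0  | 1  | 0  | 1
0  | 0  | 0  | 1  | 1
0  | 0  | 0  | 0  | 0
The formula is true on 13 of the 16 rows.

13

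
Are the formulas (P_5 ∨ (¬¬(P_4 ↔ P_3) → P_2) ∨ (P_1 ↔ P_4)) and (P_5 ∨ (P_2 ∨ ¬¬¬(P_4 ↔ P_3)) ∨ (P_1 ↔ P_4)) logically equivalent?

equivalent

P_1 | P_2 | P_3 | P_4 | P_5 | φ | ψ
--- | --- | --- | --- | --- | - | -
 T  |  T  |  T  |  T  |  T  | T | T
 T  |  T  |  T  |  T  |  F  | T | T
 T  |  T  |  T  |  F  |  T  | T | T
 T  |  T  |  T  |  F  |  F  | T | T
 T  |  T  |  F  |  T  |  T  | T | T
 T  |  T  |  F  |  T  |  F  | T | T
 T  |  T  |  F  |  F  |  T  | T | T
 T  |  T  |  F  |  F  |  F  | T | T
 T  |  F  |  T  |  T  |  T  | T | T
 T  |  F  |  T  |  T  |  F  | T | T
 T  |  F  |  T  |  F  |  T  | T | T
 T  |  F  |  T  |  F  |  F  | T | T
 T  |  F  |  F  |  T  |  T  | T | T
 T  |  F  |  F  |  T  |  F  | T | T
 T  |  F  |  F  |  F  |  T  | T | T
 T  |  F  |  F  |  F  |  F  | F | F
 F  |  T  |  T  |  T  |  T  | T | T
 F  |  T  |  T  |  T  |  F  | T | T
 F  |  T  |  T  |  F  |  T  | T | T
 F  |  T  |  T  |  F  |  F  | T | T
 F  |  T  |  F  |  T  |  T  | T | T
 F  |  T  |  F  |  T  |  F  | T | T
 F  |  T  |  F  |  F  |  T  | T | T
 F  |  T  |  F  |  F  |  F  | T | T
 F  |  F  |  T  |  T  |  T  | T | T
 F  |  F  |  T  |  T  |  F  | F | F
 F  |  F  |  T  |  F  |  T  | T | T
 F  |  F  |  T  |  F  |  F  | T | T
 F  |  F  |  F  |  T  |  T  | T | T
 F  |  F  |  F  |  T  |  F  | T | T
 F  |  F  |  F  |  F  |  T  | T | T
 F  |  F  |  F  |  F  |  F  | T | T
The columns for φ and ψ agree on every row, so they are logically equivalent.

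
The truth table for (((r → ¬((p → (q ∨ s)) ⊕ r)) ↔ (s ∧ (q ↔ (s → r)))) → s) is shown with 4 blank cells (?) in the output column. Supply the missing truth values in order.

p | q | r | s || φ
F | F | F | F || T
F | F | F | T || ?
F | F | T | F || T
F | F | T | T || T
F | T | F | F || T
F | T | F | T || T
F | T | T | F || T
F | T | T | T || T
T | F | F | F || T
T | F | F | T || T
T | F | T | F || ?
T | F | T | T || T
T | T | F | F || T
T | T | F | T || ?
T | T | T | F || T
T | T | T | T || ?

T, F, T, T

Row p=F, q=F, r=F, s=T: ((r → ¬((p → (q ∨ s)) ⊕ r)) ↔ (s ∧ (q ↔ (s → r)))) = T, so the formula = T.
Row p=T, q=F, r=T, s=F: ((r → ¬((p → (q ∨ s)) ⊕ r)) ↔ (s ∧ (q ↔ (s → r)))) = T, so the formula = F.
Row p=T, q=T, r=F, s=T: ((r → ¬((p → (q ∨ s)) ⊕ r)) ↔ (s ∧ (q ↔ (s → r)))) = F, so the formula = T.
Row p=T, q=T, r=T, s=T: ((r → ¬((p → (q ∨ s)) ⊕ r)) ↔ (s ∧ (q ↔ (s → r)))) = T, so the formula = T.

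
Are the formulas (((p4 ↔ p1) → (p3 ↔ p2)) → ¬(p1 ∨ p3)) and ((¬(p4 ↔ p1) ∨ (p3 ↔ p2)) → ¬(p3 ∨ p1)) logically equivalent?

equivalent

p1 | p2 | p3 | p4 || φ | ψ
T  | T  | T  | T  || F | F
T  | T  | T  | F  || F | F
T  | T  | F  | T  || T | T
T  | T  | F  | F  || F | F
T  | F  | T  | T  || T | T
T  | F  | T  | F  || F | F
T  | F  | F  | T  || F | F
T  | F  | F  | F  || F | F
F  | T  | T  | T  || F | F
F  | T  | T  | F  || F | F
F  | T  | F  | T  || T | T
F  | T  | F  | F  || T | T
F  | F  | T  | T  || F | F
F  | F  | T  | F  || T | T
F  | F  | F  | T  || T | T
F  | F  | F  | F  || T | T
The columns for φ and ψ agree on every row, so they are logically equivalent.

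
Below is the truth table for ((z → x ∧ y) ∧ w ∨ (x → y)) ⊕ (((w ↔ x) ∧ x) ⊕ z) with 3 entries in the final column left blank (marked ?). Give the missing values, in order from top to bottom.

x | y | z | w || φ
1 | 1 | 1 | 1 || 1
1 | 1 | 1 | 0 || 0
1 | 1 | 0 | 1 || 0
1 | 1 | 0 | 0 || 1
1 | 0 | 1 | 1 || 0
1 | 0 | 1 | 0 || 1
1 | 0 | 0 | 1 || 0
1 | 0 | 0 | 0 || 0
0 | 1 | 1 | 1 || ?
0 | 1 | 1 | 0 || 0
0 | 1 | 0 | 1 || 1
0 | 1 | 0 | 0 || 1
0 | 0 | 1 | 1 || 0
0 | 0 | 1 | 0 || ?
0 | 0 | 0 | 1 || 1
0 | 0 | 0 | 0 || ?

Row x=0, y=1, z=1, w=1: ((z → x ∧ y) ∧ w ∨ (x → y)) = 1, (((w ↔ x) ∧ x) ⊕ z) = 1, so the formula = 0.
Row x=0, y=0, z=1, w=0: ((z → x ∧ y) ∧ w ∨ (x → y)) = 1, (((w ↔ x) ∧ x) ⊕ z) = 1, so the formula = 0.
Row x=0, y=0, z=0, w=0: ((z → x ∧ y) ∧ w ∨ (x → y)) = 1, (((w ↔ x) ∧ x) ⊕ z) = 0, so the formula = 1.

0, 0, 1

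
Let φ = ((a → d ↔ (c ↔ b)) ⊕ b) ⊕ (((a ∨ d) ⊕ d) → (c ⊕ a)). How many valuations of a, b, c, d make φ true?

a | b | c | d || φ
0 | 0 | 0 | 0 || 0
0 | 0 | 0 | 1 || 0
0 | 0 | 1 | 0 || 1
0 | 0 | 1 | 1 || 1
0 | 1 | 0 | 0 || 0
0 | 1 | 0 | 1 || 0
0 | 1 | 1 | 0 || 1
0 | 1 | 1 | 1 || 1
1 | 0 | 0 | 0 || 1
1 | 0 | 0 | 1 || 0
1 | 0 | 1 | 0 || 1
1 | 0 | 1 | 1 || 1
1 | 1 | 0 | 0 || 1
1 | 1 | 0 | 1 || 0
1 | 1 | 1 | 0 || 1
1 | 1 | 1 | 1 || 1
The formula is true on 10 of the 16 rows.

10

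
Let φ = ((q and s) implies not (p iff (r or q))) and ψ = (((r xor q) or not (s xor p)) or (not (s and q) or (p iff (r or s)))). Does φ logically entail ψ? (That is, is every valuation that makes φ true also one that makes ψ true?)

no

p  q  r  s  |  φ  ψ
1  1  1  1  |  0  1
1  1  1  0  |  1  1
1  1  0  1  |  0  1
1  1  0  0  |  1  1
1  0  1  1  |  1  1
1  0  1  0  |  1  1
1  0  0  1  |  1  1
1  0  0  0  |  1  1
0  1  1  1  |  1  0
0  1  1  0  |  1  1
0  1  0  1  |  1  1
0  1  0  0  |  1  1
0  0  1  1  |  1  1
0  0  1  0  |  1  1
0  0  0  1  |  1  1
0  0  0  0  |  1  1
At p=0, q=1, r=1, s=1 we have φ true but ψ false, so φ does not entail ψ.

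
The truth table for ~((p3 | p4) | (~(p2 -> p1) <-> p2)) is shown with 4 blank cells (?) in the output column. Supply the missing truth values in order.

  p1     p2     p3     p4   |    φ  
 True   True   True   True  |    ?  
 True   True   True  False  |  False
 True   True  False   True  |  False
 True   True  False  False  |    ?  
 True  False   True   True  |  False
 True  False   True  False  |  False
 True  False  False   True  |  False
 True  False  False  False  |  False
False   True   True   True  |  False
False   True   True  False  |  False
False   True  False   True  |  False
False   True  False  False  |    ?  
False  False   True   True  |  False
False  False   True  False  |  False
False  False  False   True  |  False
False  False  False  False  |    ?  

Row p1=True, p2=True, p3=True, p4=True: (p3 | p4) = True, (~(p2 -> p1) <-> p2) = False, ((p3 | p4) | (~(p2 -> p1) <-> p2)) = True, so the formula = False.
Row p1=True, p2=True, p3=False, p4=False: (p3 | p4) = False, (~(p2 -> p1) <-> p2) = False, ((p3 | p4) | (~(p2 -> p1) <-> p2)) = False, so the formula = True.
Row p1=False, p2=True, p3=False, p4=False: (p3 | p4) = False, (~(p2 -> p1) <-> p2) = True, ((p3 | p4) | (~(p2 -> p1) <-> p2)) = True, so the formula = False.
Row p1=False, p2=False, p3=False, p4=False: (p3 | p4) = False, (~(p2 -> p1) <-> p2) = True, ((p3 | p4) | (~(p2 -> p1) <-> p2)) = True, so the formula = False.

False, True, False, False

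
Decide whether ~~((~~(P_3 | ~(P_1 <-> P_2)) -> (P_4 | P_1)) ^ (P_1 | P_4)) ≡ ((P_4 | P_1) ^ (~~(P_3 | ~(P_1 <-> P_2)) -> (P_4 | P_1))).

P_1  P_2  P_3  P_4  |  φ  ψ
 1    1    1    1   |  0  0
 1    1    1    0   |  0  0
 1    1    0    1   |  0  0
 1    1    0    0   |  0  0
 1    0    1    1   |  0  0
 1    0    1    0   |  0  0
 1    0    0    1   |  0  0
 1    0    0    0   |  0  0
 0    1    1    1   |  0  0
 0    1    1    0   |  0  0
 0    1    0    1   |  0  0
 0    1    0    0   |  0  0
 0    0    1    1   |  0  0
 0    0    1    0   |  0  0
 0    0    0    1   |  0  0
 0    0    0    0   |  1  1
The columns for φ and ψ agree on every row, so they are logically equivalent.

equivalent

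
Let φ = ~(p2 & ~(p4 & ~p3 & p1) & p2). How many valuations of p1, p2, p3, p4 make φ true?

9

p1  p2  p3  p4  |  ~p3  (p4 & ~p3 & p1)  ~(p4 & ~p3 & p1)  (~(p4 & ~p3 & p1) & p2)  ~(p2 & (~(p4 & ~p3 & p1) & p2))
T   T   T   T   |   F          F                T                     T                            F               
T   T   T   F   |   F          F                T                     T                            F               
T   T   F   T   |   T          T                F                     F                            T               
T   T   F   F   |   T          F                T                     T                            F               
T   F   T   T   |   F          F                T                     F                            T               
T   F   T   F   |   F          F                T                     F                            T               
T   F   F   T   |   T          T                F                     F                            T               
T   F   F   F   |   T          F                T                     F                            T               
F   T   T   T   |   F          F                T                     T                            F               
F   T   T   F   |   F          F                T                     T                            F               
F   T   F   T   |   T          F                T                     T                            F               
F   T   F   F   |   T          F                T                     T                            F               
F   F   T   T   |   F          F                T                     F                            T               
F   F   T   F   |   F          F                T                     F                            T               
F   F   F   T   |   T          F                T                     F                            T               
F   F   F   F   |   T          F                T                     F                            T               
The formula is true on 9 of the 16 rows.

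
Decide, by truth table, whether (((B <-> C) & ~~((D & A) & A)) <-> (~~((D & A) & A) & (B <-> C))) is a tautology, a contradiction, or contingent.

tautology

  A   |   B   |   C   |   D   | (B <-> C) | (D & A) | ((D & A) & A) | ~((D & A) & A) | ~~((D & A) & A) |   φ  
----- | ----- | ----- | ----- | --------- | ------- | ------------- | -------------- | --------------- | -----
 True |  True |  True |  True |    True   |   True  |      True     |     False      |       True      |  True
 True |  True |  True | False |    True   |  False  |     False     |      True      |      False      |  True
 True |  True | False |  True |   False   |   True  |      True     |     False      |       True      |  True
 True |  True | False | False |   False   |  False  |     False     |      True      |      False      |  True
 True | False |  True |  True |   False   |   True  |      True     |     False      |       True      |  True
 True | False |  True | False |   False   |  False  |     False     |      True      |      False      |  True
 True | False | False |  True |    True   |   True  |      True     |     False      |       True      |  True
 True | False | False | False |    True   |  False  |     False     |      True      |      False      |  True
False |  True |  True |  True |    True   |  False  |     False     |      True      |      False      |  True
False |  True |  True | False |    True   |  False  |     False     |      True      |      False      |  True
False |  True | False |  True |   False   |  False  |     False     |      True      |      False      |  True
False |  True | False | False |   False   |  False  |     False     |      True      |      False      |  True
False | False |  True |  True |   False   |  False  |     False     |      True      |      False      |  True
False | False |  True | False |   False   |  False  |     False     |      True      |      False      |  True
False | False | False |  True |    True   |  False  |     False     |      True      |      False      |  True
False | False | False | False |    True   |  False  |     False     |      True      |      False      |  True
Every row is True, so the formula is a tautology.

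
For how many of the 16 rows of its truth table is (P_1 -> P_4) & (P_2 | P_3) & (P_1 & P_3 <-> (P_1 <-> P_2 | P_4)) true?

 P_1    P_2    P_3    P_4      (P_1 -> P_4)  (P_2 | P_3)  (P_1 & P_3)  (P_2 | P_4)  (P_1 <-> (P_2 | P_4))    φ  
 True   True   True   True         True          True         True         True              True           True
 True   True   True  False        False          True         True         True              True          False
 True   True  False   True         True          True        False         True              True          False
 True   True  False  False        False          True        False         True              True          False
 True  False   True   True         True          True         True         True              True           True
 True  False   True  False        False          True         True        False             False          False
 True  False  False   True         True         False        False         True              True          False
 True  False  False  False        False         False        False        False             False          False
False   True   True   True         True          True        False         True             False           True
False   True   True  False         True          True        False         True             False           True
False   True  False   True         True          True        False         True             False           True
False   True  False  False         True          True        False         True             False           True
False  False   True   True         True          True        False         True             False           True
False  False   True  False         True          True        False        False              True          False
False  False  False   True         True         False        False         True             False          False
False  False  False  False         True         False        False        False              True          False
The formula is true on 7 of the 16 rows.

7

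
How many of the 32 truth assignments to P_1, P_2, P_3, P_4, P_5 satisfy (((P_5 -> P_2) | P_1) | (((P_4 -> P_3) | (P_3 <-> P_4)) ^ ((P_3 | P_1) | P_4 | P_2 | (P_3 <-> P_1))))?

P_1  P_2  P_3  P_4  P_5  |  φ
 T    T    T    T    T   |  T
 T    T    T    T    F   |  T
 T    T    T    F    T   |  T
 T    T    T    F    F   |  T
 T    T    F    T    T   |  T
 T    T    F    T    F   |  T
 T    T    F    F    T   |  T
 T    T    F    F    F   |  T
 T    F    T    T    T   |  T
 T    F    T    T    F   |  T
 T    F    T    F    T   |  T
 T    F    T    F    F   |  T
 T    F    F    T    T   |  T
 T    F    F    T    F   |  T
 T    F    F    F    T   |  T
 T    F    F    F    F   |  T
 F    T    T    T    T   |  T
 F    T    T    T    F   |  T
 F    T    T    F    T   |  T
 F    T    T    F    F   |  T
 F    T    F    T    T   |  T
 F    T    F    T    F   |  T
 F    T    F    F    T   |  T
 F    T    F    F    F   |  T
 F    F    T    T    T   |  F
 F    F    T    T    F   |  T
 F    F    T    F    T   |  F
 F    F    T    F    F   |  T
 F    F    F    T    T   |  T
 F    F    F    T    F   |  T
 F    F    F    F    T   |  F
 F    F    F    F    F   |  T
The formula is true on 29 of the 32 rows.

29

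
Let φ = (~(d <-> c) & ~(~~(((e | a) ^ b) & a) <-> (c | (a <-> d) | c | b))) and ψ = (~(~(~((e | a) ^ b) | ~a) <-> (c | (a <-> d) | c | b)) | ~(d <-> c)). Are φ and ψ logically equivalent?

not equivalent

a | b | c | d | e | φ | ψ
- | - | - | - | - | - | -
F | F | F | F | F | F | T
F | F | F | F | T | F | T
F | F | F | T | F | F | T
F | F | F | T | T | F | T
F | F | T | F | F | T | T
F | F | T | F | T | T | T
F | F | T | T | F | F | T
F | F | T | T | T | F | T
F | T | F | F | F | F | T
F | T | F | F | T | F | T
F | T | F | T | F | T | T
F | T | F | T | T | T | T
F | T | T | F | F | T | T
F | T | T | F | T | T | T
F | T | T | T | F | F | T
F | T | T | T | T | F | T
T | F | F | F | F | F | T
T | F | F | F | T | F | T
T | F | F | T | F | F | T
T | F | F | T | T | F | T
T | F | T | F | F | F | T
T | F | T | F | T | F | T
T | F | T | T | F | F | F
T | F | T | T | T | F | F
T | T | F | F | F | F | T
T | T | F | F | T | F | T
T | T | F | T | F | T | T
T | T | F | T | T | T | T
T | T | T | F | F | T | T
T | T | T | F | T | T | T
T | T | T | T | F | F | T
T | T | T | T | T | F | T
The columns differ at a=F, b=F, c=F, d=F, e=F (φ=F, ψ=T), so they are not equivalent.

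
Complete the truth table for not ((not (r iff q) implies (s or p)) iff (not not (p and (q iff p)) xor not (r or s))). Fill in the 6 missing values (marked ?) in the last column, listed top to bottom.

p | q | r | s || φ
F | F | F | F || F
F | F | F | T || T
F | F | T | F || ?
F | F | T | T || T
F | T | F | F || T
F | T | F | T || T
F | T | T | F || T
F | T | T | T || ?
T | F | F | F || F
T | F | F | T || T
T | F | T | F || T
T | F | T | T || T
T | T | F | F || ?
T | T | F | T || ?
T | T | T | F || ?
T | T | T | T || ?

Row p=F, q=F, r=T, s=F: (not (r iff q) implies (s or p)) = F, (not not (p and (q iff p)) xor not (r or s)) = F, ((not (r iff q) implies (s or p)) iff (not not (p and (q iff p)) xor not (r or s))) = T, so the formula = F.
Row p=F, q=T, r=T, s=T: (not (r iff q) implies (s or p)) = T, (not not (p and (q iff p)) xor not (r or s)) = F, ((not (r iff q) implies (s or p)) iff (not not (p and (q iff p)) xor not (r or s))) = F, so the formula = T.
Row p=T, q=T, r=F, s=F: (not (r iff q) implies (s or p)) = T, (not not (p and (q iff p)) xor not (r or s)) = F, ((not (r iff q) implies (s or p)) iff (not not (p and (q iff p)) xor not (r or s))) = F, so the formula = T.
Row p=T, q=T, r=F, s=T: (not (r iff q) implies (s or p)) = T, (not not (p and (q iff p)) xor not (r or s)) = T, ((not (r iff q) implies (s or p)) iff (not not (p and (q iff p)) xor not (r or s))) = T, so the formula = F.
Row p=T, q=T, r=T, s=F: (not (r iff q) implies (s or p)) = T, (not not (p and (q iff p)) xor not (r or s)) = T, ((not (r iff q) implies (s or p)) iff (not not (p and (q iff p)) xor not (r or s))) = T, so the formula = F.
Row p=T, q=T, r=T, s=T: (not (r iff q) implies (s or p)) = T, (not not (p and (q iff p)) xor not (r or s)) = T, ((not (r iff q) implies (s or p)) iff (not not (p and (q iff p)) xor not (r or s))) = T, so the formula = F.

F, T, T, F, F, F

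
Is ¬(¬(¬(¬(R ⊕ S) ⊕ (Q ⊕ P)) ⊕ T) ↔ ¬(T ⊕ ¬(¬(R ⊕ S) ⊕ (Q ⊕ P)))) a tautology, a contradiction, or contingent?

contradiction

P | Q | R | S | T | φ
- | - | - | - | - | -
F | F | F | F | F | F
F | F | F | F | T | F
F | F | F | T | F | F
F | F | F | T | T | F
F | F | T | F | F | F
F | F | T | F | T | F
F | F | T | T | F | F
F | F | T | T | T | F
F | T | F | F | F | F
F | T | F | F | T | F
F | T | F | T | F | F
F | T | F | T | T | F
F | T | T | F | F | F
F | T | T | F | T | F
F | T | T | T | F | F
F | T | T | T | T | F
T | F | F | F | F | F
T | F | F | F | T | F
T | F | F | T | F | F
T | F | F | T | T | F
T | F | T | F | F | F
T | F | T | F | T | F
T | F | T | T | F | F
T | F | T | T | T | F
T | T | F | F | F | F
T | T | F | F | T | F
T | T | F | T | F | F
T | T | F | T | T | F
T | T | T | F | F | F
T | T | T | F | T | F
T | T | T | T | F | F
T | T | T | T | T | F
Every row is F, so the formula is a contradiction.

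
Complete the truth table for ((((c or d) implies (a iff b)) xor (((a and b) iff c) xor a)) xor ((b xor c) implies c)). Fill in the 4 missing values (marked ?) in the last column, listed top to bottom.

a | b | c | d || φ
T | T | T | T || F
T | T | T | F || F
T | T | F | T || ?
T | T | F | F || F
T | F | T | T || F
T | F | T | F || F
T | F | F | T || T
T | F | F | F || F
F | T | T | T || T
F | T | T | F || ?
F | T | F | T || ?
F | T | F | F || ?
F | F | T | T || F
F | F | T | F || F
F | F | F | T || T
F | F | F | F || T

Row a=T, b=T, c=F, d=T: (((c or d) implies (a iff b)) xor (((a and b) iff c) xor a)) = F, ((b xor c) implies c) = F, so the formula = F.
Row a=F, b=T, c=T, d=F: (((c or d) implies (a iff b)) xor (((a and b) iff c) xor a)) = F, ((b xor c) implies c) = T, so the formula = T.
Row a=F, b=T, c=F, d=T: (((c or d) implies (a iff b)) xor (((a and b) iff c) xor a)) = T, ((b xor c) implies c) = F, so the formula = T.
Row a=F, b=T, c=F, d=F: (((c or d) implies (a iff b)) xor (((a and b) iff c) xor a)) = F, ((b xor c) implies c) = F, so the formula = F.

F, T, T, F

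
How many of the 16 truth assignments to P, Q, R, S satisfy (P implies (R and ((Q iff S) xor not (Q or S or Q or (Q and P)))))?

9

  P   |   Q   |   R   |   S   | (Q iff S) | (Q and P) | (Q or S or Q or (Q and P)) |   φ  
----- | ----- | ----- | ----- | --------- | --------- | -------------------------- | -----
 True |  True |  True |  True |    True   |    True   |            True            |  True
 True |  True |  True | False |   False   |    True   |            True            | False
 True |  True | False |  True |    True   |    True   |            True            | False
 True |  True | False | False |   False   |    True   |            True            | False
 True | False |  True |  True |   False   |   False   |            True            | False
 True | False |  True | False |    True   |   False   |           False            | False
 True | False | False |  True |   False   |   False   |            True            | False
 True | False | False | False |    True   |   False   |           False            | False
False |  True |  True |  True |    True   |   False   |            True            |  True
False |  True |  True | False |   False   |   False   |            True            |  True
False |  True | False |  True |    True   |   False   |            True            |  True
False |  True | False | False |   False   |   False   |            True            |  True
False | False |  True |  True |   False   |   False   |            True            |  True
False | False |  True | False |    True   |   False   |           False            |  True
False | False | False |  True |   False   |   False   |            True            |  True
False | False | False | False |    True   |   False   |           False            |  True
The formula is true on 9 of the 16 rows.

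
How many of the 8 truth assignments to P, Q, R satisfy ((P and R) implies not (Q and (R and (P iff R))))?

7

P  Q  R  |  φ
T  T  T  |  F
T  T  F  |  T
T  F  T  |  T
T  F  F  |  T
F  T  T  |  T
F  T  F  |  T
F  F  T  |  T
F  F  F  |  T
The formula is true on 7 of the 8 rows.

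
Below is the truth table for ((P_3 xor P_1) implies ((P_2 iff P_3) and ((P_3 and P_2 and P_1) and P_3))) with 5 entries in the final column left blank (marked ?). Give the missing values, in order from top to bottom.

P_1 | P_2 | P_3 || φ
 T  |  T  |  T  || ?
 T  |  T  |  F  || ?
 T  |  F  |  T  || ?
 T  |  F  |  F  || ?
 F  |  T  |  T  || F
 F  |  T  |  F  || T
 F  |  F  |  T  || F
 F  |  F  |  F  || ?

T, F, T, F, T

Row P_1=T, P_2=T, P_3=T: (P_3 xor P_1) = F, ((P_2 iff P_3) and ((P_3 and P_2 and P_1) and P_3)) = T, so the formula = T.
Row P_1=T, P_2=T, P_3=F: (P_3 xor P_1) = T, ((P_2 iff P_3) and ((P_3 and P_2 and P_1) and P_3)) = F, so the formula = F.
Row P_1=T, P_2=F, P_3=T: (P_3 xor P_1) = F, ((P_2 iff P_3) and ((P_3 and P_2 and P_1) and P_3)) = F, so the formula = T.
Row P_1=T, P_2=F, P_3=F: (P_3 xor P_1) = T, ((P_2 iff P_3) and ((P_3 and P_2 and P_1) and P_3)) = F, so the formula = F.
Row P_1=F, P_2=F, P_3=F: (P_3 xor P_1) = F, ((P_2 iff P_3) and ((P_3 and P_2 and P_1) and P_3)) = F, so the formula = T.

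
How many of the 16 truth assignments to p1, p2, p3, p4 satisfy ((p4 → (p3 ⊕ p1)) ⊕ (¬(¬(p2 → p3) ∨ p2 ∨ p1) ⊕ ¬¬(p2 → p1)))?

p1 | p2 | p3 | p4 | φ
-- | -- | -- | -- | -
F  | F  | F  | F  | T
F  | F  | F  | T  | F
F  | F  | T  | F  | T
F  | F  | T  | T  | T
F  | T  | F  | F  | T
F  | T  | F  | T  | F
F  | T  | T  | F  | T
F  | T  | T  | T  | T
T  | F  | F  | F  | F
T  | F  | F  | T  | F
T  | F  | T  | F  | F
T  | F  | T  | T  | T
T  | T  | F  | F  | F
T  | T  | F  | T  | F
T  | T  | T  | F  | F
T  | T  | T  | T  | T
The formula is true on 8 of the 16 rows.

8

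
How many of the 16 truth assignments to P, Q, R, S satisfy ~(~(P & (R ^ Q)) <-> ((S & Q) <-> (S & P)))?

6

P  Q  R  S  |  (R ^ Q)  (P & (R ^ Q))  ~(P & (R ^ Q))  (S & Q)  (S & P)  ((S & Q) <-> (S & P))  φ
F  F  F  F  |     F           F              T            F        F               T            F
F  F  F  T  |     F           F              T            F        F               T            F
F  F  T  F  |     T           F              T            F        F               T            F
F  F  T  T  |     T           F              T            F        F               T            F
F  T  F  F  |     T           F              T            F        F               T            F
F  T  F  T  |     T           F              T            T        F               F            T
F  T  T  F  |     F           F              T            F        F               T            F
F  T  T  T  |     F           F              T            T        F               F            T
T  F  F  F  |     F           F              T            F        F               T            F
T  F  F  T  |     F           F              T            F        T               F            T
T  F  T  F  |     T           T              F            F        F               T            T
T  F  T  T  |     T           T              F            F        T               F            F
T  T  F  F  |     T           T              F            F        F               T            T
T  T  F  T  |     T           T              F            T        T               T            T
T  T  T  F  |     F           F              T            F        F               T            F
T  T  T  T  |     F           F              T            T        T               T            F
The formula is true on 6 of the 16 rows.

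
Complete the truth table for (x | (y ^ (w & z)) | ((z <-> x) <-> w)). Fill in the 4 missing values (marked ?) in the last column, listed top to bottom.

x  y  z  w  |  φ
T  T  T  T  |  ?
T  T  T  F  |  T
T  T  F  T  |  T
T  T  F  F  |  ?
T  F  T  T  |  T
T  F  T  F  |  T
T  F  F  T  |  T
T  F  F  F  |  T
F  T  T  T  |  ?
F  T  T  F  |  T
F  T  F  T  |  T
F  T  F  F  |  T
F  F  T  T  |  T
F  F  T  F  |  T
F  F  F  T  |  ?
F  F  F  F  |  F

Row x=T, y=T, z=T, w=T: (y ^ (w & z)) = F, ((z <-> x) <-> w) = T, so the formula = T.
Row x=T, y=T, z=F, w=F: (y ^ (w & z)) = T, ((z <-> x) <-> w) = T, so the formula = T.
Row x=F, y=T, z=T, w=T: (y ^ (w & z)) = F, ((z <-> x) <-> w) = F, so the formula = F.
Row x=F, y=F, z=F, w=T: (y ^ (w & z)) = F, ((z <-> x) <-> w) = T, so the formula = T.

T, T, F, T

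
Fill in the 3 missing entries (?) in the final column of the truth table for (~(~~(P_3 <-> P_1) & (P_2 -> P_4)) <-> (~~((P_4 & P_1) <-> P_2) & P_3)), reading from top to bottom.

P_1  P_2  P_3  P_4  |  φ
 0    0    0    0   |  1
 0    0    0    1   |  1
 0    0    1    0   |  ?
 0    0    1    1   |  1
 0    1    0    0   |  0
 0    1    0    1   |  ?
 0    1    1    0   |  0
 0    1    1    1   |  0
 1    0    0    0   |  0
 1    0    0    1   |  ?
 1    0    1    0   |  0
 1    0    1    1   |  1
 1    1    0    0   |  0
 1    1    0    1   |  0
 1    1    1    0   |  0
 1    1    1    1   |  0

1, 1, 0

Row P_1=0, P_2=0, P_3=1, P_4=0: ~(~~(P_3 <-> P_1) & (P_2 -> P_4)) = 1, (~~((P_4 & P_1) <-> P_2) & P_3) = 1, so the formula = 1.
Row P_1=0, P_2=1, P_3=0, P_4=1: ~(~~(P_3 <-> P_1) & (P_2 -> P_4)) = 0, (~~((P_4 & P_1) <-> P_2) & P_3) = 0, so the formula = 1.
Row P_1=1, P_2=0, P_3=0, P_4=1: ~(~~(P_3 <-> P_1) & (P_2 -> P_4)) = 1, (~~((P_4 & P_1) <-> P_2) & P_3) = 0, so the formula = 0.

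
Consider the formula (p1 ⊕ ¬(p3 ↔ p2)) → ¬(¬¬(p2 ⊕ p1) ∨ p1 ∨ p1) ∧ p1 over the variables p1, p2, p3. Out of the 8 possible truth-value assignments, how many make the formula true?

p1  p2  p3  |  (p3 ↔ p2)  ¬(p3 ↔ p2)  (p1 ⊕ ¬(p3 ↔ p2))  (p2 ⊕ p1)  ¬(p2 ⊕ p1)  ¬¬(p2 ⊕ p1)  (¬¬(p2 ⊕ p1) ∨ p1)  ((¬¬(p2 ⊕ p1) ∨ p1) ∨ p1)  ¬((¬¬(p2 ⊕ p1) ∨ p1) ∨ p1)  φ
1   1   1   |      1          0               1              0          1            0               1                       1                          0               0
1   1   0   |      0          1               0              0          1            0               1                       1                          0               1
1   0   1   |      0          1               0              1          0            1               1                       1                          0               1
1   0   0   |      1          0               1              1          0            1               1                       1                          0               0
0   1   1   |      1          0               0              1          0            1               1                       1                          0               1
0   1   0   |      0          1               1              1          0            1               1                       1                          0               0
0   0   1   |      0          1               1              0          1            0               0                       0                          1               0
0   0   0   |      1          0               0              0          1            0               0                       0                          1               1
The formula is true on 4 of the 8 rows.

4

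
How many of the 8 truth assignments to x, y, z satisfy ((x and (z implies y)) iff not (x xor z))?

x | y | z | (z implies y) | (x and (z implies y)) | (x xor z) | not (x xor z) | φ
- | - | - | ------------- | --------------------- | --------- | ------------- | -
0 | 0 | 0 |       1       |           0           |     0     |       1       | 0
0 | 0 | 1 |       0       |           0           |     1     |       0       | 1
0 | 1 | 0 |       1       |           0           |     0     |       1       | 0
0 | 1 | 1 |       1       |           0           |     1     |       0       | 1
1 | 0 | 0 |       1       |           1           |     1     |       0       | 0
1 | 0 | 1 |       0       |           0           |     0     |       1       | 0
1 | 1 | 0 |       1       |           1           |     1     |       0       | 0
1 | 1 | 1 |       1       |           1           |     0     |       1       | 1
The formula is true on 3 of the 8 rows.

3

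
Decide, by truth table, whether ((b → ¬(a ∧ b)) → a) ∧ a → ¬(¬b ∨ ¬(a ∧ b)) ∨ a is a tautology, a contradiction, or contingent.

tautology

  a   |   b   || (a ∧ b) | ¬(a ∧ b) | (b → ¬(a ∧ b)) | ((b → ¬(a ∧ b)) → a) | (((b → ¬(a ∧ b)) → a) ∧ a) |   ¬b  | (¬b ∨ ¬(a ∧ b)) | ¬(¬b ∨ ¬(a ∧ b)) | (¬(¬b ∨ ¬(a ∧ b)) ∨ a) |   φ  
False | False ||  False  |   True   |      True      |        False         |           False            |  True |       True      |      False       |         False          |  True
False |  True ||  False  |   True   |      True      |        False         |           False            | False |       True      |      False       |         False          |  True
 True | False ||  False  |   True   |      True      |         True         |            True            |  True |       True      |      False       |          True          |  True
 True |  True ||   True  |  False   |     False      |         True         |            True            | False |      False      |       True       |          True          |  True
Every row is True, so the formula is a tautology.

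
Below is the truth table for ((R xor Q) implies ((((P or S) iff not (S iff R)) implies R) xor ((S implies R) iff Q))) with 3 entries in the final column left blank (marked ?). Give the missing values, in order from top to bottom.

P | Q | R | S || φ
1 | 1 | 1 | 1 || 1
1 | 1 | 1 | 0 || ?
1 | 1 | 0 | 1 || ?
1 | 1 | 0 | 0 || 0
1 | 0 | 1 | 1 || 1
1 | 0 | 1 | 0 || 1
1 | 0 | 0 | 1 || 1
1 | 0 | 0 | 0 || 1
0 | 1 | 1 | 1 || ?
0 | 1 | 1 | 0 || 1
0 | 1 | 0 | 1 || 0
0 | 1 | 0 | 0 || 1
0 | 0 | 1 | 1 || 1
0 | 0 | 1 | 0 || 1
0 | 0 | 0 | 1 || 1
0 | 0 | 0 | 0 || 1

1, 0, 1

Row P=1, Q=1, R=1, S=0: (R xor Q) = 0, ((((P or S) iff not (S iff R)) implies R) xor ((S implies R) iff Q)) = 0, so the formula = 1.
Row P=1, Q=1, R=0, S=1: (R xor Q) = 1, ((((P or S) iff not (S iff R)) implies R) xor ((S implies R) iff Q)) = 0, so the formula = 0.
Row P=0, Q=1, R=1, S=1: (R xor Q) = 0, ((((P or S) iff not (S iff R)) implies R) xor ((S implies R) iff Q)) = 0, so the formula = 1.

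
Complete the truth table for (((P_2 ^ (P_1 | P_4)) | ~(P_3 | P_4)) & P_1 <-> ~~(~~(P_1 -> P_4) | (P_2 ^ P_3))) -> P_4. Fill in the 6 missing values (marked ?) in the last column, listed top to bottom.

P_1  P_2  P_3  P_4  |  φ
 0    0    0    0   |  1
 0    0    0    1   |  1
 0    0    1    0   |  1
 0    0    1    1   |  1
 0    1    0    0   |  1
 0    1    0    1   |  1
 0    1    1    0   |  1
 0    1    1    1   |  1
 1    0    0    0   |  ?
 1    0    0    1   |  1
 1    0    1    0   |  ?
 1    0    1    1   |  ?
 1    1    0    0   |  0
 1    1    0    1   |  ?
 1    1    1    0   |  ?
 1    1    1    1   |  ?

Row P_1=1, P_2=0, P_3=0, P_4=0: (((P_2 ^ (P_1 | P_4)) | ~(P_3 | P_4)) & P_1 <-> ~~(~~(P_1 -> P_4) | (P_2 ^ P_3))) = 0, so the formula = 1.
Row P_1=1, P_2=0, P_3=1, P_4=0: (((P_2 ^ (P_1 | P_4)) | ~(P_3 | P_4)) & P_1 <-> ~~(~~(P_1 -> P_4) | (P_2 ^ P_3))) = 1, so the formula = 0.
Row P_1=1, P_2=0, P_3=1, P_4=1: (((P_2 ^ (P_1 | P_4)) | ~(P_3 | P_4)) & P_1 <-> ~~(~~(P_1 -> P_4) | (P_2 ^ P_3))) = 1, so the formula = 1.
Row P_1=1, P_2=1, P_3=0, P_4=1: (((P_2 ^ (P_1 | P_4)) | ~(P_3 | P_4)) & P_1 <-> ~~(~~(P_1 -> P_4) | (P_2 ^ P_3))) = 0, so the formula = 1.
Row P_1=1, P_2=1, P_3=1, P_4=0: (((P_2 ^ (P_1 | P_4)) | ~(P_3 | P_4)) & P_1 <-> ~~(~~(P_1 -> P_4) | (P_2 ^ P_3))) = 1, so the formula = 0.
Row P_1=1, P_2=1, P_3=1, P_4=1: (((P_2 ^ (P_1 | P_4)) | ~(P_3 | P_4)) & P_1 <-> ~~(~~(P_1 -> P_4) | (P_2 ^ P_3))) = 0, so the formula = 1.

1, 0, 1, 1, 0, 1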